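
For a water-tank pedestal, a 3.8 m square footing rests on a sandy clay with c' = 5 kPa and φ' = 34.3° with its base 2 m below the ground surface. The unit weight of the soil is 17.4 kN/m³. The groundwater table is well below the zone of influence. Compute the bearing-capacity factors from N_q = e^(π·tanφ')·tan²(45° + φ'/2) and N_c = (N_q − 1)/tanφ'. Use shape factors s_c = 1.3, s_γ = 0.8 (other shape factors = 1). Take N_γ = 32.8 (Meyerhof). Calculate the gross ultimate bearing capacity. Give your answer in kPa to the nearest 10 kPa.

tan34.3° = 0.6822, so N_q = e^(π×0.6822)·tan²(62.15°) = 8.525 × 3.582 = 30.54.
N_c = (30.54 − 1)/tan34.3° = 43.3.
Overburden at base level: q = 17.4 × 2 = 34.8 kPa.
Cohesion term c·N_c·s_c = 5 × 43.303 × 1.3 = 281.47 kPa; surcharge term q·N_q = 34.8 × 30.539 = 1062.8 kPa; self-weight term 0.5·γ·B·N_γ·s_γ = 0.5 × 17.4 × 3.8 × 32.8 × 0.8 = 867.49 kPa.
q_ult = 281.47 + 1062.8 + 867.49 = 2211.7 kPa.

q_ult ≈ 2210 kPa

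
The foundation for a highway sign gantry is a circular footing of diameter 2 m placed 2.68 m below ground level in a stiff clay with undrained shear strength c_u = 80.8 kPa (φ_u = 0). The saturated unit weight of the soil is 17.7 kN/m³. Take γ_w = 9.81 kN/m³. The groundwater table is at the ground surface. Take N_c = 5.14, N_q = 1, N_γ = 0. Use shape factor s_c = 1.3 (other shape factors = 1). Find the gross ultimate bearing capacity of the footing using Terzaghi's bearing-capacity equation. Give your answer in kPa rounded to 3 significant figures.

Water table at ground surface, so effective unit weight γ' = 17.7 − 9.81 = 7.89 kN/m³ is used throughout; overburden q = 7.89 × 2.68 = 21.145 kPa.
Cohesion term c·N_c·s_c = 80.8 × 5.14 × 1.3 = 539.91 kPa; surcharge term q·N_q = 21.145 × 1 = 21.145 kPa.
q_ult = 539.91 + 21.145 = 561.05 kPa.

q_ult ≈ 561 kPa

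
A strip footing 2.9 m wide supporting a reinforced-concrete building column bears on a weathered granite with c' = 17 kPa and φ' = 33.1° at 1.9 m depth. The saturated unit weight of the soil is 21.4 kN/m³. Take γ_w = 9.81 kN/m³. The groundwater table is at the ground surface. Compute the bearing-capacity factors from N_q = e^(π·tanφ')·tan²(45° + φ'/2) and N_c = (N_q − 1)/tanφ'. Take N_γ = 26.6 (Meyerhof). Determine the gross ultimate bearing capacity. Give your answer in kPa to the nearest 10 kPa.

q_ult ≈ 1690 kPa

tan33.1° = 0.6519, so N_q = e^(π×0.6519)·tan²(61.55°) = 7.752 × 3.406 = 26.41.
N_c = (26.41 − 1)/tan33.1° = 38.97.
γ' = 21.4 − 9.81 = 11.59 kN/m³ (submerged throughout). q = 11.59 × 1.9 = 22.021 kPa; the same γ' applies in the ½γBN_γ term.
c·N_c = 17 × 38.973 = 662.54 kPa
q·N_q = 22.021 × 26.406 = 581.49 kPa
0.5·γ·B·N_γ = 0.5 × 11.59 × 2.9 × 26.6 = 447.03 kPa
q_ult = 662.54 + 581.49 + 447.03 = 1691.1 kPa.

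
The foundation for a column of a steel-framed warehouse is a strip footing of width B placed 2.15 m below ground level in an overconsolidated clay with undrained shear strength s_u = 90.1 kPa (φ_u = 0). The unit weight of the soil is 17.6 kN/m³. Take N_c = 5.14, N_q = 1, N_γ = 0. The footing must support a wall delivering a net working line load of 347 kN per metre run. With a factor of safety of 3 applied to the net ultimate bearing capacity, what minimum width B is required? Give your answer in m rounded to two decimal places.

B = 2.25 m

Effective surcharge at the founding depth q = γ·D_f = 17.6 × 2.15 = 37.84 kPa.
q_ult = c·N_c + q·N_q
     = 90.1 × 5.14 + 37.84 × 1
     = 463.11 + 37.84 = 500.95 kPa.
For φ = 0 the ½γBN_γ term vanishes, so q_ult is independent of B. q_net = 500.95 − 37.84 = 463.11 kPa; q_all(net) = 463.11/3 = 154.37 kPa.
Required width B = w / q_all(net) = 347 / 154.37 = 2.248 m.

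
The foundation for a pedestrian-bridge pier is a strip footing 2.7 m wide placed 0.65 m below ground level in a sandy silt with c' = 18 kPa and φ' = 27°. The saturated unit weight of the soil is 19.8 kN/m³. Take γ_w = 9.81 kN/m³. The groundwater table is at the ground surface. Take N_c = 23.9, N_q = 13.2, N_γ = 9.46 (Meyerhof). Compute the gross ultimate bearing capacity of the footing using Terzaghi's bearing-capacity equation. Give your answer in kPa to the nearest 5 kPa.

q_ult ≈ 645 kPa

Water table at ground surface, so effective unit weight γ' = 19.8 − 9.81 = 9.99 kN/m³ is used throughout; overburden q = 9.99 × 0.65 = 6.4935 kPa; the same γ' applies in the ½γBN_γ term.
Cohesion term c·N_c = 18 × 23.9 = 430.2 kPa; surcharge term q·N_q = 6.4935 × 13.2 = 85.714 kPa; self-weight term 0.5·γ·B·N_γ = 0.5 × 9.99 × 2.7 × 9.46 = 127.58 kPa.
q_ult = 430.2 + 85.714 + 127.58 = 643.5 kPa.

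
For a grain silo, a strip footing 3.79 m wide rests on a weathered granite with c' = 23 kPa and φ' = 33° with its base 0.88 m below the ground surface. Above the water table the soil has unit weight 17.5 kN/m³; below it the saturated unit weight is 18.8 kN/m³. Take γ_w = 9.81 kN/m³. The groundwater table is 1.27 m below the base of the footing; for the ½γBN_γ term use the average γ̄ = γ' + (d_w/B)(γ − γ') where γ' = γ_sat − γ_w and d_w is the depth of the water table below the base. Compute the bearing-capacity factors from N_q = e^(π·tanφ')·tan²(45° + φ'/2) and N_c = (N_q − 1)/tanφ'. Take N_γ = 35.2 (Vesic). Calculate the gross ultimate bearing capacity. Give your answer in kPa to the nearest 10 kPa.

tan33° = 0.6494, so N_q = e^(π×0.6494)·tan²(61.5°) = 7.692 × 3.392 = 26.09.
N_c = (26.09 − 1)/tan33° = 38.64.
Overburden at base level: q = 17.5 × 0.88 = 15.4 kPa.
The water table is 1.27 m below the base (< B = 3.79 m), so the ½γBN_γ term uses γ̄ = γ' + (d_w/B)(γ − γ') = 8.99 + (1.27/3.79)(17.5 − 8.99) = 11.842 kN/m³.
Cohesion term c·N_c = 23 × 38.638 = 888.68 kPa; surcharge term q·N_q = 15.4 × 26.092 = 401.82 kPa; self-weight term 0.5·γ·B·N_γ = 0.5 × 11.842 × 3.79 × 35.2 = 789.88 kPa.
q_ult = 888.68 + 401.82 + 789.88 = 2080.4 kPa.

q_ult ≈ 2080 kPa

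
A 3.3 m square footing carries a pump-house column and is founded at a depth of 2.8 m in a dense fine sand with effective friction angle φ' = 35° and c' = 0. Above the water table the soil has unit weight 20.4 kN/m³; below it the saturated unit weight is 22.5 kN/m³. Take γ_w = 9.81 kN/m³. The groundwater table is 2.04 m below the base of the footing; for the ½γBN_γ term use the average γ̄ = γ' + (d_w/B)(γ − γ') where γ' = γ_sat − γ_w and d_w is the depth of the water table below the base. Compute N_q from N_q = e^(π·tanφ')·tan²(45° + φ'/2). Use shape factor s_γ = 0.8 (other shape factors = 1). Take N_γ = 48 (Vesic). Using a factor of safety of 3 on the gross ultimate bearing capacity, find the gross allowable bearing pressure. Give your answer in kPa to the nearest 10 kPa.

N_q = e^(π·tan35°)·tan²(62.5°) = 33.3.
q = γ·D_f = 20.4 × 2.8 = 57.12 kPa.
γ' = 12.69 kN/m³; averaging over the depth B below the base, γ̄ = γ' + (d_w/B)(γ − γ') = 17.456 kN/m³.
q·N_q = 57.12 × 33.296 = 1901.9 kPa
0.5·γ·B·N_γ·s_γ = 0.5 × 17.456 × 3.3 × 48 × 0.8 = 1106 kPa
q_ult = 1901.9 + 1106 = 3007.9 kPa.
q_all = 3007.9 / 3 = 1002.6 kPa.

q_all ≈ 1000 kPa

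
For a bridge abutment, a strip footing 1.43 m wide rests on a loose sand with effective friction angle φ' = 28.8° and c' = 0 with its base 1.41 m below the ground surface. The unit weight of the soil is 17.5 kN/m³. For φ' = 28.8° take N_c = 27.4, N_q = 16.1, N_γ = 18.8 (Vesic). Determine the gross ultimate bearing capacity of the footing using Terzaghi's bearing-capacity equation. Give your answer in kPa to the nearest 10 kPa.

q_ult ≈ 630 kPa

q = γ·D_f = 17.5 × 1.41 = 24.675 kPa.
q·N_q = 24.675 × 16.1 = 397.27 kPa
0.5·γ·B·N_γ = 0.5 × 17.5 × 1.43 × 18.8 = 235.23 kPa
q_ult = 397.27 + 235.23 = 632.5 kPa.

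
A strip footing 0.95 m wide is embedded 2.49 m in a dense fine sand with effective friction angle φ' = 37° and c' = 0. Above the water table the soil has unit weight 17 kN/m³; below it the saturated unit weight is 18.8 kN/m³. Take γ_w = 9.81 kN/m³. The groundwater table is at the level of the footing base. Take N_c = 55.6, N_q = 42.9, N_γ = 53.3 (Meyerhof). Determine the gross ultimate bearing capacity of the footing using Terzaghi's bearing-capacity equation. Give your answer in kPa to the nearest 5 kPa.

Effective surcharge at the founding depth q = γ·D_f = 17 × 2.49 = 42.33 kPa.
The water table coincides with the base, so in the self-weight term γ → γ' = 8.99 kN/m³.
q_ult = q·N_q + 0.5·γ·B·N_γ
     = 42.33 × 42.9 + 0.5 × 8.99 × 0.95 × 53.3
     = 1816 + 227.6 = 2043.6 kPa.

q_ult ≈ 2045 kPa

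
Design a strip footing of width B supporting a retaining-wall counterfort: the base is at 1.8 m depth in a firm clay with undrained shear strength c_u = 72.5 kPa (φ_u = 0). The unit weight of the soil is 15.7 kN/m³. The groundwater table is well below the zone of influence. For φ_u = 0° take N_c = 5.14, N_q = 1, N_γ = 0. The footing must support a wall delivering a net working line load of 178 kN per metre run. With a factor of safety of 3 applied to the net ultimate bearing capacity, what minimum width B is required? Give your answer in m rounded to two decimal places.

B = 1.43 m

q = γ·D_f = 15.7 × 1.8 = 28.26 kPa.
c·N_c = 72.5 × 5.14 = 372.65 kPa
q·N_q = 28.26 × 1 = 28.26 kPa
q_ult = 372.65 + 28.26 = 400.91 kPa.
For φ = 0 the ½γBN_γ term vanishes, so q_ult is independent of B. q_net = 400.91 − 28.26 = 372.65 kPa; q_all(net) = 372.65/3 = 124.22 kPa.
Required width B = w / q_all(net) = 178 / 124.22 = 1.433 m.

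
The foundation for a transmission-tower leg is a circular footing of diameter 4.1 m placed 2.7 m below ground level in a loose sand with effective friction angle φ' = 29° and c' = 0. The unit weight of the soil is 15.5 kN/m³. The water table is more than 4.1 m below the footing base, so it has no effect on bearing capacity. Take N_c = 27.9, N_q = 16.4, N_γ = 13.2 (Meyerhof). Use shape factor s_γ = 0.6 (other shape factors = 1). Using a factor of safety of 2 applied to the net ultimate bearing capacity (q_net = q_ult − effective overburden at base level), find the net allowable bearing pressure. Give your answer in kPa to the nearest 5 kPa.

Effective surcharge at the founding depth q = γ·D_f = 15.5 × 2.7 = 41.85 kPa.
q_ult = q·N_q + 0.5·γ·B·N_γ·s_γ
     = 41.85 × 16.4 + 0.5 × 15.5 × 4.1 × 13.2 × 0.6
     = 686.34 + 251.66 = 938 kPa.
Net ultimate: q_net = 938 − 41.85 = 896.15 kPa.
q_all(net) = 896.15 / 2 = 448.07 kPa.

q_all(net) ≈ 450 kPa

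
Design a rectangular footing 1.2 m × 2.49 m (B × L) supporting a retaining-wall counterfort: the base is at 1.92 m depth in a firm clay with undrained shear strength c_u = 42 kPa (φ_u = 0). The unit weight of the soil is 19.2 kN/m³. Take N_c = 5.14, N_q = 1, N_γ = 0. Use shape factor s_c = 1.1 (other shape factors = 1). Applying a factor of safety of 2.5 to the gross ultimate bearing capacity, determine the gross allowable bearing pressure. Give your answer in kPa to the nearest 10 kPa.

q_all ≈ 110 kPa

Effective surcharge at the founding depth q = γ·D_f = 19.2 × 1.92 = 36.864 kPa.
q_ult = c·N_c·s_c + q·N_q
     = 42 × 5.14 × 1.1 + 36.864 × 1
     = 237.47 + 36.864 = 274.33 kPa.
q_all = q_ult / FS = 274.33 / 2.5 = 109.73 kPa.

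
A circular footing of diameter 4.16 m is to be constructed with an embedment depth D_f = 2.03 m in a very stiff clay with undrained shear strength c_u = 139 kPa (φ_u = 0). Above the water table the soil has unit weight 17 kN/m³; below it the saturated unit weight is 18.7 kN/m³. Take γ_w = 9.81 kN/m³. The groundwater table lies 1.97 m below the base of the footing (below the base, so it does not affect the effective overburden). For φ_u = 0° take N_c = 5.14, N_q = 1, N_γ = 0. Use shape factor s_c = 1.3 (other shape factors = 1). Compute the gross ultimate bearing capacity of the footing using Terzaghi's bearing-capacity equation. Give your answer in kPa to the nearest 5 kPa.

q = γ·D_f = 17 × 2.03 = 34.51 kPa.
c·N_c·s_c = 139 × 5.14 × 1.3 = 928.8 kPa
q·N_q = 34.51 × 1 = 34.51 kPa
q_ult = 928.8 + 34.51 = 963.31 kPa.

q_ult ≈ 965 kPa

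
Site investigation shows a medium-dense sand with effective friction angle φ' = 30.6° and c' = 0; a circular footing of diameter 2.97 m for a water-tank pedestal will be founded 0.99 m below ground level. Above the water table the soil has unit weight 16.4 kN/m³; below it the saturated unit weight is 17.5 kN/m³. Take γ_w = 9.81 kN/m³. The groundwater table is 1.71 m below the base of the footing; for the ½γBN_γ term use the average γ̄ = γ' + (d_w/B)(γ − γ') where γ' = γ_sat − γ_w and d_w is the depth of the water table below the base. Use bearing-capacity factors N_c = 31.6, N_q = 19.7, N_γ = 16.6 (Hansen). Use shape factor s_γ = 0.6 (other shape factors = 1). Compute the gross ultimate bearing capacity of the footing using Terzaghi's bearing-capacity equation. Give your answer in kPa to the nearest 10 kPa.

q = γ·D_f = 16.4 × 0.99 = 16.236 kPa.
γ' = 7.69 kN/m³; averaging over the depth B below the base, γ̄ = γ' + (d_w/B)(γ − γ') = 12.705 kN/m³.
q·N_q = 16.236 × 19.7 = 319.85 kPa
0.5·γ·B·N_γ·s_γ = 0.5 × 12.705 × 2.97 × 16.6 × 0.6 = 187.91 kPa
q_ult = 319.85 + 187.91 = 507.76 kPa.

q_ult ≈ 510 kPa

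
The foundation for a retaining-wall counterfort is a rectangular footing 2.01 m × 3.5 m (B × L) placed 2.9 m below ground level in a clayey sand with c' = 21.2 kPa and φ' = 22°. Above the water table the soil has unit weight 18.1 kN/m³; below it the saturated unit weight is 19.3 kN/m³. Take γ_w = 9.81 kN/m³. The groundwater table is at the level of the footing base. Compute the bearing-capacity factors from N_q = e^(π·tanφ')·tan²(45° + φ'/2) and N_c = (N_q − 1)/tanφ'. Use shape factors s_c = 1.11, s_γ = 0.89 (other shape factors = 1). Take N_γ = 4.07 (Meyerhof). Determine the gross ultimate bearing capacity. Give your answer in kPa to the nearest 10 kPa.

q_ult ≈ 840 kPa

tan22° = 0.404, so N_q = e^(π×0.404)·tan²(56°) = 3.558 × 2.198 = 7.82.
N_c = (7.82 − 1)/tan22° = 16.88.
Overburden at base level: q = 18.1 × 2.9 = 52.49 kPa.
Below the base the soil is submerged, so the ½γBN_γ term uses γ' = 19.3 − 9.81 = 9.49 kN/m³.
Cohesion term c·N_c·s_c = 21.2 × 16.883 × 1.11 = 397.29 kPa; surcharge term q·N_q = 52.49 × 7.8211 = 410.53 kPa; self-weight term 0.5·γ·B·N_γ·s_γ = 0.5 × 9.49 × 2.01 × 4.07 × 0.89 = 34.548 kPa.
q_ult = 397.29 + 410.53 + 34.548 = 842.37 kPa.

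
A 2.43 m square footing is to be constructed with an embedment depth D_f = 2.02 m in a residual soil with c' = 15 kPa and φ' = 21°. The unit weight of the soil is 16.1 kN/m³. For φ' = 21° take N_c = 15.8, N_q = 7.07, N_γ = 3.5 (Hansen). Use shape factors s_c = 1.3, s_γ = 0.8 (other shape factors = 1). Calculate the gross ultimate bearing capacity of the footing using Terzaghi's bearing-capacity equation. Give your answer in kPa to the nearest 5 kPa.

q_ult ≈ 595 kPa

Effective surcharge at the founding depth q = γ·D_f = 16.1 × 2.02 = 32.522 kPa.
q_ult = c·N_c·s_c + q·N_q + 0.5·γ·B·N_γ·s_γ
     = 15 × 15.8 × 1.3 + 32.522 × 7.07 + 0.5 × 16.1 × 2.43 × 3.5 × 0.8
     = 308.1 + 229.93 + 54.772 = 592.8 kPa.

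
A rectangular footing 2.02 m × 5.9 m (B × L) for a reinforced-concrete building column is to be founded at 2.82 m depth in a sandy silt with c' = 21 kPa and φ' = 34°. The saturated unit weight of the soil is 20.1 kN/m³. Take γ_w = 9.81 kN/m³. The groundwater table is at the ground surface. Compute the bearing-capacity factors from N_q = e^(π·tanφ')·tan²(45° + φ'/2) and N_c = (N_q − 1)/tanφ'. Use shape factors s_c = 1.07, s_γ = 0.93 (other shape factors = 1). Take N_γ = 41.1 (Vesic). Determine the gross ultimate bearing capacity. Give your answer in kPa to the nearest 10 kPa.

q_ult ≈ 2200 kPa

tan34° = 0.6745, so N_q = e^(π×0.6745)·tan²(62°) = 8.323 × 3.537 = 29.44.
N_c = (29.44 − 1)/tan34° = 42.16.
γ' = 20.1 − 9.81 = 10.29 kN/m³ (submerged throughout). q = 10.29 × 2.82 = 29.018 kPa; the same γ' applies in the ½γBN_γ term.
c·N_c·s_c = 21 × 42.164 × 1.07 = 947.42 kPa
q·N_q = 29.018 × 29.44 = 854.28 kPa
0.5·γ·B·N_γ·s_γ = 0.5 × 10.29 × 2.02 × 41.1 × 0.93 = 397.25 kPa
q_ult = 947.42 + 854.28 + 397.25 = 2198.9 kPa.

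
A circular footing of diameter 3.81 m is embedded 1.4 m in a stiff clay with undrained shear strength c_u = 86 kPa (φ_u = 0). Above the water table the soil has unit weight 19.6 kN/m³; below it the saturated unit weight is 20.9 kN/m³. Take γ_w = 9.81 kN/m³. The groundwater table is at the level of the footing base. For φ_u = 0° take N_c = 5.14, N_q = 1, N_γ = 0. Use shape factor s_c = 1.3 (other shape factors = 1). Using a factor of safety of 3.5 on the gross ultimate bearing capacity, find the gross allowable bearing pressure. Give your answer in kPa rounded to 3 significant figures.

q_all ≈ 172 kPa

Effective surcharge at the founding depth q = γ·D_f = 19.6 × 1.4 = 27.44 kPa.
q_ult = c·N_c·s_c + q·N_q
     = 86 × 5.14 × 1.3 + 27.44 × 1
     = 574.65 + 27.44 = 602.09 kPa.
q_all = 602.09 / 3.5 = 172.03 kPa.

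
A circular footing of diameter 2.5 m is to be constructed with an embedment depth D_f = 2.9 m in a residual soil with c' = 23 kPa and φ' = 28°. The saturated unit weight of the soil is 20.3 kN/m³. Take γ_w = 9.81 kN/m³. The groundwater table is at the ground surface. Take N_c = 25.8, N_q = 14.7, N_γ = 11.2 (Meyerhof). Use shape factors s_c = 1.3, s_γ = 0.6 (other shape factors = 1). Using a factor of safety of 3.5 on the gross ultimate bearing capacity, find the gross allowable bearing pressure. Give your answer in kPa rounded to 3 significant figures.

q_all ≈ 373 kPa

With the water table at the surface the whole profile is submerged: γ' = 20.3 − 9.81 = 10.49 kN/m³, so q = γ'·D_f = 30.421 kPa; the same γ' applies in the ½γBN_γ term.
q_ult = c·N_c·s_c + q·N_q + 0.5·γ·B·N_γ·s_γ
     = 23 × 25.8 × 1.3 + 30.421 × 14.7 + 0.5 × 10.49 × 2.5 × 11.2 × 0.6
     = 771.42 + 447.19 + 88.116 = 1306.7 kPa.
q_all = 1306.7 / 3.5 = 373.35 kPa.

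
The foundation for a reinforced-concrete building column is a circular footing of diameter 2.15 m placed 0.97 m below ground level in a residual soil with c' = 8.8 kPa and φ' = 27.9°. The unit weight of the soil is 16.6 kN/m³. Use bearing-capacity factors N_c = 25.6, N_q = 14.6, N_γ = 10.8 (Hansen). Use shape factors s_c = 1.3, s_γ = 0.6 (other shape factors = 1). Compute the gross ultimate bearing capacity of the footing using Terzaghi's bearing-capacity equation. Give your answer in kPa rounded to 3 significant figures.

q_ult ≈ 644 kPa

Effective surcharge at the founding depth q = γ·D_f = 16.6 × 0.97 = 16.102 kPa.
q_ult = c·N_c·s_c + q·N_q + 0.5·γ·B·N_γ·s_γ
     = 8.8 × 25.6 × 1.3 + 16.102 × 14.6 + 0.5 × 16.6 × 2.15 × 10.8 × 0.6
     = 292.86 + 235.09 + 115.64 = 643.59 kPa.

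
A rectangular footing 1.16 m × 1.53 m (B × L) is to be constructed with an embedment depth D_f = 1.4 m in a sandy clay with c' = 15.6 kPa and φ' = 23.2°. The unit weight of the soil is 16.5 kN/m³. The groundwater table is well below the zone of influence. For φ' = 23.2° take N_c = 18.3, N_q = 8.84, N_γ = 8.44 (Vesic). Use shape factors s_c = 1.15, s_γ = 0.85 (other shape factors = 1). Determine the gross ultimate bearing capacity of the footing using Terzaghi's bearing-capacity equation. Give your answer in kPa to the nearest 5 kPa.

q_ult ≈ 600 kPa

q = γ·D_f = 16.5 × 1.4 = 23.1 kPa.
c·N_c·s_c = 15.6 × 18.3 × 1.15 = 328.3 kPa
q·N_q = 23.1 × 8.84 = 204.2 kPa
0.5·γ·B·N_γ·s_γ = 0.5 × 16.5 × 1.16 × 8.44 × 0.85 = 68.655 kPa
q_ult = 328.3 + 204.2 + 68.655 = 601.16 kPa.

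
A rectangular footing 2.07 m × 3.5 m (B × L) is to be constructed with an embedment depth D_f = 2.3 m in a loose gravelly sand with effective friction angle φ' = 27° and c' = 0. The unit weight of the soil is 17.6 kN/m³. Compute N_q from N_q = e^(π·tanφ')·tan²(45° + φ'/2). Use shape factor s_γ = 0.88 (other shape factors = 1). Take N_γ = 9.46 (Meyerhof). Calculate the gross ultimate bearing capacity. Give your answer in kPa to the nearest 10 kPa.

tan27° = 0.5095, so N_q = e^(π×0.5095)·tan²(58.5°) = 4.957 × 2.663 = 13.2.
Overburden at base level: q = 17.6 × 2.3 = 40.48 kPa.
Surcharge term q·N_q = 40.48 × 13.199 = 534.3 kPa; self-weight term 0.5·γ·B·N_γ·s_γ = 0.5 × 17.6 × 2.07 × 9.46 × 0.88 = 151.64 kPa.
q_ult = 534.3 + 151.64 = 685.95 kPa.

q_ult ≈ 690 kPa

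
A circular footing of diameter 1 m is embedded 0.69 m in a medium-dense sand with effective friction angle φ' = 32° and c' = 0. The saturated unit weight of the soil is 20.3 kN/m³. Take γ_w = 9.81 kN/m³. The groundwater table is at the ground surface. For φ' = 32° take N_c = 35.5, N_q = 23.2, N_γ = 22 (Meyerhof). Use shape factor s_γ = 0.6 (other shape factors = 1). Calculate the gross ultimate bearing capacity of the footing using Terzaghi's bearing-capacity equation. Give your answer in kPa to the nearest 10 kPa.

Water table at ground surface, so effective unit weight γ' = 20.3 − 9.81 = 10.49 kN/m³ is used throughout; overburden q = 10.49 × 0.69 = 7.2381 kPa; the same γ' applies in the ½γBN_γ term.
Surcharge term q·N_q = 7.2381 × 23.2 = 167.92 kPa; self-weight term 0.5·γ·B·N_γ·s_γ = 0.5 × 10.49 × 1 × 22 × 0.6 = 69.234 kPa.
q_ult = 167.92 + 69.234 = 237.16 kPa.

q_ult ≈ 240 kPa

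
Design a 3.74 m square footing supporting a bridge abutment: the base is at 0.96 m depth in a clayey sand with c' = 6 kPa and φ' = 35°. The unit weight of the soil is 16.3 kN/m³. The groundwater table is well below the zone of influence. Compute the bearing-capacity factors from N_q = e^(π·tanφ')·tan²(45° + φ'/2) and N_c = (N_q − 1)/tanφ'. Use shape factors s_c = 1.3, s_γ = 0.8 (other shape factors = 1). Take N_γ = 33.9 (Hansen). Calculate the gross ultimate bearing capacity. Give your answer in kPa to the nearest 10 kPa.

q_ult ≈ 1710 kPa

tan35° = 0.7002, so N_q = e^(π×0.7002)·tan²(62.5°) = 9.023 × 3.69 = 33.3.
N_c = (33.3 − 1)/tan35° = 46.12.
Overburden at base level: q = 16.3 × 0.96 = 15.648 kPa.
Cohesion term c·N_c·s_c = 6 × 46.124 × 1.3 = 359.76 kPa; surcharge term q·N_q = 15.648 × 33.296 = 521.02 kPa; self-weight term 0.5·γ·B·N_γ·s_γ = 0.5 × 16.3 × 3.74 × 33.9 × 0.8 = 826.64 kPa.
q_ult = 359.76 + 521.02 + 826.64 = 1707.4 kPa.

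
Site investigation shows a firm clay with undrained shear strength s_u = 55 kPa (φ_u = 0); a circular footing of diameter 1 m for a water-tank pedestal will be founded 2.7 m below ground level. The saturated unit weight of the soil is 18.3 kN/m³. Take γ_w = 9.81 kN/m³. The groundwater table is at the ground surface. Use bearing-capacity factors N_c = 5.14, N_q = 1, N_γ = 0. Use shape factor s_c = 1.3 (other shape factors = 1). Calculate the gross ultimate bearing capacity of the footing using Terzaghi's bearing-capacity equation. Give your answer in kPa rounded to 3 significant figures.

q_ult ≈ 390 kPa

γ' = 18.3 − 9.81 = 8.49 kN/m³ (submerged throughout). q = 8.49 × 2.7 = 22.923 kPa.
c·N_c·s_c = 55 × 5.14 × 1.3 = 367.51 kPa
q·N_q = 22.923 × 1 = 22.923 kPa
q_ult = 367.51 + 22.923 = 390.43 kPa.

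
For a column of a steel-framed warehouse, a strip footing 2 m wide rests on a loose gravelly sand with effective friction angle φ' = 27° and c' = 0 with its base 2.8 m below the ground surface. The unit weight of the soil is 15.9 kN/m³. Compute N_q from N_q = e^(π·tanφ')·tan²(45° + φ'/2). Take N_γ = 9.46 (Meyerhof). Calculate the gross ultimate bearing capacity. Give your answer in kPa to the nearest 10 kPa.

q_ult ≈ 740 kPa

tan27° = 0.5095, so N_q = e^(π×0.5095)·tan²(58.5°) = 4.957 × 2.663 = 13.2.
Effective surcharge at the founding depth q = γ·D_f = 15.9 × 2.8 = 44.52 kPa.
q_ult = q·N_q + 0.5·γ·B·N_γ
     = 44.52 × 13.199 + 0.5 × 15.9 × 2 × 9.46
     = 587.63 + 150.41 = 738.04 kPa.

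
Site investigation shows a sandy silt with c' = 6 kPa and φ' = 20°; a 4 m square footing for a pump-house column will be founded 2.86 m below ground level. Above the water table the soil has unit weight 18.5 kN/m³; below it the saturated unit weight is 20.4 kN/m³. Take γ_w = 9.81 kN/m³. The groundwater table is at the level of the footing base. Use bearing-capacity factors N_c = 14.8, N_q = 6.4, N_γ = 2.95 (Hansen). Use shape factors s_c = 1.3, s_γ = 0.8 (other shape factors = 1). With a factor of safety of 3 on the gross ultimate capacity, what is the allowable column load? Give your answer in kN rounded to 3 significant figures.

P_all ≈ 2690 kN

q = γ·D_f = 18.5 × 2.86 = 52.91 kPa.
For the ½γBN_γ term take γ' = 20.4 − 9.81 = 10.59 kN/m³ (soil below base is submerged).
c·N_c·s_c = 6 × 14.8 × 1.3 = 115.44 kPa
q·N_q = 52.91 × 6.4 = 338.62 kPa
0.5·γ·B·N_γ·s_γ = 0.5 × 10.59 × 4 × 2.95 × 0.8 = 49.985 kPa
q_ult = 115.44 + 338.62 + 49.985 = 504.05 kPa.
Gross allowable pressure q_all = 504.05 / 3 = 168.02 kPa.
Footing area = 16 m², so allowable column load = 168.02 × 16 = 2688.3 kN.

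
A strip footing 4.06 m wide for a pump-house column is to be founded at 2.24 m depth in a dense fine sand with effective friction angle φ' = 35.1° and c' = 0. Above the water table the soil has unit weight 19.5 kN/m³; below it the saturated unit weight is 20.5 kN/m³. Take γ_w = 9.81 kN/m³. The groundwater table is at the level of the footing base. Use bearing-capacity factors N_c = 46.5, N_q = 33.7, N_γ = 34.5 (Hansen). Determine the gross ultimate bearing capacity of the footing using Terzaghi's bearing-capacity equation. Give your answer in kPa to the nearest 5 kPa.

q_ult ≈ 2220 kPa

Overburden at base level: q = 19.5 × 2.24 = 43.68 kPa.
Below the base the soil is submerged, so the ½γBN_γ term uses γ' = 20.5 − 9.81 = 10.69 kN/m³.
Surcharge term q·N_q = 43.68 × 33.7 = 1472 kPa; self-weight term 0.5·γ·B·N_γ = 0.5 × 10.69 × 4.06 × 34.5 = 748.67 kPa.
q_ult = 1472 + 748.67 = 2220.7 kPa.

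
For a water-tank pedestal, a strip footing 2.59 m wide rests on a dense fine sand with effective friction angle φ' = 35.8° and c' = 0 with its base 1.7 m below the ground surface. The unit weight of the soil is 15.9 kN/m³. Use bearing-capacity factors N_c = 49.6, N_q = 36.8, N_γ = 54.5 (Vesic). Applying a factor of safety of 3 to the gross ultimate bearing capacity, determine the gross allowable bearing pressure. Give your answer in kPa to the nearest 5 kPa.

q_all ≈ 705 kPa

Overburden at base level: q = 15.9 × 1.7 = 27.03 kPa.
Surcharge term q·N_q = 27.03 × 36.8 = 994.7 kPa; self-weight term 0.5·γ·B·N_γ = 0.5 × 15.9 × 2.59 × 54.5 = 1122.2 kPa.
q_ult = 994.7 + 1122.2 = 2116.9 kPa.
q_all = q_ult / FS = 2116.9 / 3 = 705.63 kPa.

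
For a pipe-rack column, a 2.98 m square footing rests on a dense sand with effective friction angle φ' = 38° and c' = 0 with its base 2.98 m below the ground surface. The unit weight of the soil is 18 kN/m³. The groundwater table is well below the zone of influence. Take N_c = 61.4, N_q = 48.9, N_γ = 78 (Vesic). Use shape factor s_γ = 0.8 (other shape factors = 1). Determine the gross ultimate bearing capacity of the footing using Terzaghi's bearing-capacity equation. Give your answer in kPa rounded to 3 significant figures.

Effective surcharge at the founding depth q = γ·D_f = 18 × 2.98 = 53.64 kPa.
q_ult = q·N_q + 0.5·γ·B·N_γ·s_γ
     = 53.64 × 48.9 + 0.5 × 18 × 2.98 × 78 × 0.8
     = 2623 + 1673.6 = 4296.6 kPa.

q_ult ≈ 4300 kPa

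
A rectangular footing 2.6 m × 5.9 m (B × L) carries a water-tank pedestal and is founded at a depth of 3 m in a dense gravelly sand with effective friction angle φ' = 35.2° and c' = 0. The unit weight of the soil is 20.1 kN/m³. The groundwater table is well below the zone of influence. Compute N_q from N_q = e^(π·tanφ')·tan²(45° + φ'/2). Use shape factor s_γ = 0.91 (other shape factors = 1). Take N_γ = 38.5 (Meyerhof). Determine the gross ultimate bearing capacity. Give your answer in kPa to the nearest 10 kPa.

q_ult ≈ 2970 kPa

tan35.2° = 0.7054, so N_q = e^(π×0.7054)·tan²(62.6°) = 9.172 × 3.722 = 34.14.
q = γ·D_f = 20.1 × 3 = 60.3 kPa.
q·N_q = 60.3 × 34.136 = 2058.4 kPa
0.5·γ·B·N_γ·s_γ = 0.5 × 20.1 × 2.6 × 38.5 × 0.91 = 915.46 kPa
q_ult = 2058.4 + 915.46 = 2973.9 kPa.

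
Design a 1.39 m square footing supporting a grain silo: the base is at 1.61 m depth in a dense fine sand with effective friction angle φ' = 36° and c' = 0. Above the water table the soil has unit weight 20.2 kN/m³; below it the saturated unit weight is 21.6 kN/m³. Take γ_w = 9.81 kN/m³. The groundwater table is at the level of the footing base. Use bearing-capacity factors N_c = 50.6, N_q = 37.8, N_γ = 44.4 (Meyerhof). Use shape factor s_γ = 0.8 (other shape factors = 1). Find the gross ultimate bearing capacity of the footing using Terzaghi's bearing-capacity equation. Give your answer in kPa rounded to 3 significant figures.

Overburden at base level: q = 20.2 × 1.61 = 32.522 kPa.
Below the base the soil is submerged, so the ½γBN_γ term uses γ' = 21.6 − 9.81 = 11.79 kN/m³.
Surcharge term q·N_q = 32.522 × 37.8 = 1229.3 kPa; self-weight term 0.5·γ·B·N_γ·s_γ = 0.5 × 11.79 × 1.39 × 44.4 × 0.8 = 291.05 kPa.
q_ult = 1229.3 + 291.05 = 1520.4 kPa.

q_ult ≈ 1520 kPa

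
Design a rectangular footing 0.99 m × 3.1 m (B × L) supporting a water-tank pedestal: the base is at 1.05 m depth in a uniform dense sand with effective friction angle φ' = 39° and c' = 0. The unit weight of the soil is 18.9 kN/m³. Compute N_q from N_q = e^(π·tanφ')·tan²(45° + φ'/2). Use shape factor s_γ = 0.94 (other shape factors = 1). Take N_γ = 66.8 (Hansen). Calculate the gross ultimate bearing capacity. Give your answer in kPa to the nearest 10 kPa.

q_ult ≈ 1700 kPa

tan39° = 0.8098, so N_q = e^(π×0.8098)·tan²(64.5°) = 12.731 × 4.395 = 55.96.
Overburden at base level: q = 18.9 × 1.05 = 19.845 kPa.
Surcharge term q·N_q = 19.845 × 55.957 = 1110.5 kPa; self-weight term 0.5·γ·B·N_γ·s_γ = 0.5 × 18.9 × 0.99 × 66.8 × 0.94 = 587.45 kPa.
q_ult = 1110.5 + 587.45 = 1697.9 kPa.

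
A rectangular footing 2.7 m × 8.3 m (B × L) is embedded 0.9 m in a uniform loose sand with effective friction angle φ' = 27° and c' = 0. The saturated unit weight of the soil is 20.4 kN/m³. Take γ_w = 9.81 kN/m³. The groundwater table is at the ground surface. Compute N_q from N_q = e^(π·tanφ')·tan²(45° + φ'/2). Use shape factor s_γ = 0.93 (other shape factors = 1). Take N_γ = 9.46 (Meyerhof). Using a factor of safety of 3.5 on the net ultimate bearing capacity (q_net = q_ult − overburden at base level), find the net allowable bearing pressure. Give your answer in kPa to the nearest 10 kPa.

q_all(net) ≈ 70 kPa

N_q = e^(π·tan27°)·tan²(58.5°) = 13.2.
Water table at ground surface, so effective unit weight γ' = 20.4 − 9.81 = 10.59 kN/m³ is used throughout; overburden q = 10.59 × 0.9 = 9.531 kPa; the same γ' applies in the ½γBN_γ term.
Surcharge term q·N_q = 9.531 × 13.199 = 125.8 kPa; self-weight term 0.5·γ·B·N_γ·s_γ = 0.5 × 10.59 × 2.7 × 9.46 × 0.93 = 125.78 kPa.
q_ult = 125.8 + 125.78 = 251.58 kPa.
q_net = 251.58 − 9.531 = 242.05 kPa.
q_all(net) = 242.05 / 3.5 = 69.157 kPa.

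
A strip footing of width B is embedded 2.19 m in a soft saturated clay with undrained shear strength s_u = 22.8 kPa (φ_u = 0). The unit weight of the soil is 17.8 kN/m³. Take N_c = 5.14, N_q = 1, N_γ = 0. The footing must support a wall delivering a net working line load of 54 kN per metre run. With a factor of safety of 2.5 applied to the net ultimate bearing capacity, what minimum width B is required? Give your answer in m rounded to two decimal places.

Effective surcharge at the founding depth q = γ·D_f = 17.8 × 2.19 = 38.982 kPa.
q_ult = c·N_c + q·N_q
     = 22.8 × 5.14 + 38.982 × 1
     = 117.19 + 38.982 = 156.17 kPa.
For φ = 0 the ½γBN_γ term vanishes, so q_ult is independent of B. q_net = 156.17 − 38.982 = 117.19 kPa; q_all(net) = 117.19/2.5 = 46.877 kPa.
Required width B = w / q_all(net) = 54 / 46.877 = 1.152 m.

B = 1.15 m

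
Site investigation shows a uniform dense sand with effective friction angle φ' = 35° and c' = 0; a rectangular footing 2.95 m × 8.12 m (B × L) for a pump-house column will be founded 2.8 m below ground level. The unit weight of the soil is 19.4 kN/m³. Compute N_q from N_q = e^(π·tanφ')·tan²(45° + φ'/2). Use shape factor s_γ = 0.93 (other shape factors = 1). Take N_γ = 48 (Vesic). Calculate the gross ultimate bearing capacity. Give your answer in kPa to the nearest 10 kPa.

tan35° = 0.7002, so N_q = e^(π×0.7002)·tan²(62.5°) = 9.023 × 3.69 = 33.3.
Effective surcharge at the founding depth q = γ·D_f = 19.4 × 2.8 = 54.32 kPa.
q_ult = q·N_q + 0.5·γ·B·N_γ·s_γ
     = 54.32 × 33.296 + 0.5 × 19.4 × 2.95 × 48 × 0.93
     = 1808.6 + 1277.4 = 3086 kPa.

q_ult ≈ 3090 kPa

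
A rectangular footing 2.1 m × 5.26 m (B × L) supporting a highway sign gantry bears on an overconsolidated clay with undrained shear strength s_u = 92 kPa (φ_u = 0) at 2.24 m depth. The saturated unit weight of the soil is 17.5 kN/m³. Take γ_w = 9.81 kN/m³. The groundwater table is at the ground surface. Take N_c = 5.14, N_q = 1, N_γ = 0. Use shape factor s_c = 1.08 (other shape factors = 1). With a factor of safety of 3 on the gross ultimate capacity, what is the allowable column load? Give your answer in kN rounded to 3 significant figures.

Water table at ground surface, so effective unit weight γ' = 17.5 − 9.81 = 7.69 kN/m³ is used throughout; overburden q = 7.69 × 2.24 = 17.226 kPa.
Cohesion term c·N_c·s_c = 92 × 5.14 × 1.08 = 510.71 kPa; surcharge term q·N_q = 17.226 × 1 = 17.226 kPa.
q_ult = 510.71 + 17.226 = 527.94 kPa.
Gross allowable pressure q_all = 527.94 / 3 = 175.98 kPa.
Footing area = 11.046 m², so allowable column load = 175.98 × 11.046 = 1943.9 kN.

P_all ≈ 1940 kN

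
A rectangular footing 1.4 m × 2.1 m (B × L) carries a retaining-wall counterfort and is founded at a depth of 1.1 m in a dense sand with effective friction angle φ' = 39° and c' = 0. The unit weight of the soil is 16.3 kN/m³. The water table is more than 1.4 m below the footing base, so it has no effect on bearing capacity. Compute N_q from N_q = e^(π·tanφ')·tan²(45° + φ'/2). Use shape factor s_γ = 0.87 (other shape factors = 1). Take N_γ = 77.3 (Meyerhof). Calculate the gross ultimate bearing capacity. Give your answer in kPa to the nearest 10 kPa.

tan39° = 0.8098, so N_q = e^(π×0.8098)·tan²(64.5°) = 12.731 × 4.395 = 55.96.
q = γ·D_f = 16.3 × 1.1 = 17.93 kPa.
q·N_q = 17.93 × 55.957 = 1003.3 kPa
0.5·γ·B·N_γ·s_γ = 0.5 × 16.3 × 1.4 × 77.3 × 0.87 = 767.33 kPa
q_ult = 1003.3 + 767.33 = 1770.7 kPa.

q_ult ≈ 1770 kPa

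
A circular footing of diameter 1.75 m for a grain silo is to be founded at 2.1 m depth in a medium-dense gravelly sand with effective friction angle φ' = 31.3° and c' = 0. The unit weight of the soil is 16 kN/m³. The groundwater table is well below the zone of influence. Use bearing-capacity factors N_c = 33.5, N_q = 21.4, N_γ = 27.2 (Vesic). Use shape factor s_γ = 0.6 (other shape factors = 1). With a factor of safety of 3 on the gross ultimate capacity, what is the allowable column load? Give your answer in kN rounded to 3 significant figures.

P_all ≈ 760 kN

Overburden at base level: q = 16 × 2.1 = 33.6 kPa.
Surcharge term q·N_q = 33.6 × 21.4 = 719.04 kPa; self-weight term 0.5·γ·B·N_γ·s_γ = 0.5 × 16 × 1.75 × 27.2 × 0.6 = 228.48 kPa.
q_ult = 719.04 + 228.48 = 947.52 kPa.
Gross allowable pressure q_all = 947.52 / 3 = 315.84 kPa.
Footing area = 2.4053 m², so allowable column load = 315.84 × 2.4053 = 759.69 kN.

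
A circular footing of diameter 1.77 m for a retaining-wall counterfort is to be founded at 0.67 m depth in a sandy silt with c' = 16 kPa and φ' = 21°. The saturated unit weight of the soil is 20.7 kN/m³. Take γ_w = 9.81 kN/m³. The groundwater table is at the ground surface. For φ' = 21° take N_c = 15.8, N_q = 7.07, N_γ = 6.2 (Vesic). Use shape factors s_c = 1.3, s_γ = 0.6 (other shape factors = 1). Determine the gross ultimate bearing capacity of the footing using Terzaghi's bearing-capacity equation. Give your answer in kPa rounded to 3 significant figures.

q_ult ≈ 416 kPa

With the water table at the surface the whole profile is submerged: γ' = 20.7 − 9.81 = 10.89 kN/m³, so q = γ'·D_f = 7.2963 kPa; the same γ' applies in the ½γBN_γ term.
q_ult = c·N_c·s_c + q·N_q + 0.5·γ·B·N_γ·s_γ
     = 16 × 15.8 × 1.3 + 7.2963 × 7.07 + 0.5 × 10.89 × 1.77 × 6.2 × 0.6
     = 328.64 + 51.585 + 35.852 = 416.08 kPa.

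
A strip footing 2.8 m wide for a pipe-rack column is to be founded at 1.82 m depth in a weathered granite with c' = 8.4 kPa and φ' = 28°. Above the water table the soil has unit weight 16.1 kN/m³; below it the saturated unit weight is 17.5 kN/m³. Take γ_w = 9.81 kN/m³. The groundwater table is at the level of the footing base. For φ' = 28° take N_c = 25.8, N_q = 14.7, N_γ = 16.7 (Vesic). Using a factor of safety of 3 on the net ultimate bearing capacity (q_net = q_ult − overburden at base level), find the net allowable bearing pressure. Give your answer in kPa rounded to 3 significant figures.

q_all(net) ≈ 266 kPa

Effective surcharge at the founding depth q = γ·D_f = 16.1 × 1.82 = 29.302 kPa.
The water table coincides with the base, so in the self-weight term γ → γ' = 7.69 kN/m³.
q_ult = c·N_c + q·N_q + 0.5·γ·B·N_γ
     = 8.4 × 25.8 + 29.302 × 14.7 + 0.5 × 7.69 × 2.8 × 16.7
     = 216.72 + 430.74 + 179.79 = 827.25 kPa.
q_net = 827.25 − 29.302 = 797.95 kPa.
q_all(net) = 797.95 / 3 = 265.98 kPa.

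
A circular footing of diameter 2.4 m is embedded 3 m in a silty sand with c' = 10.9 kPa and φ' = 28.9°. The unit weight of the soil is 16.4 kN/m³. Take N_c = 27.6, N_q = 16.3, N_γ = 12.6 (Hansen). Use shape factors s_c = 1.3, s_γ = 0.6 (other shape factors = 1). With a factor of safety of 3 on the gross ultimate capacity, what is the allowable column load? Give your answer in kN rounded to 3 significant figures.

P_all ≈ 2020 kN

q = γ·D_f = 16.4 × 3 = 49.2 kPa.
c·N_c·s_c = 10.9 × 27.6 × 1.3 = 391.09 kPa
q·N_q = 49.2 × 16.3 = 801.96 kPa
0.5·γ·B·N_γ·s_γ = 0.5 × 16.4 × 2.4 × 12.6 × 0.6 = 148.78 kPa
q_ult = 391.09 + 801.96 + 148.78 = 1341.8 kPa.
Gross allowable pressure q_all = 1341.8 / 3 = 447.28 kPa.
Footing area = 4.5239 m², so allowable column load = 447.28 × 4.5239 = 2023.4 kN.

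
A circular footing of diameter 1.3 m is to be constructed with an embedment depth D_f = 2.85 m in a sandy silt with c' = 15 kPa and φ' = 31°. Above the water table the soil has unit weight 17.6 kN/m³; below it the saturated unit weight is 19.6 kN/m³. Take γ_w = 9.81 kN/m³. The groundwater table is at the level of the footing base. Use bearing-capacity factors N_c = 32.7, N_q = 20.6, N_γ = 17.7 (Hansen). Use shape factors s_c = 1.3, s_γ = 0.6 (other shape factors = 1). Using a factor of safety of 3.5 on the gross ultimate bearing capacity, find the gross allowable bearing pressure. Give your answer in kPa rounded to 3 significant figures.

Overburden at base level: q = 17.6 × 2.85 = 50.16 kPa.
Below the base the soil is submerged, so the ½γBN_γ term uses γ' = 19.6 − 9.81 = 9.79 kN/m³.
Cohesion term c·N_c·s_c = 15 × 32.7 × 1.3 = 637.65 kPa; surcharge term q·N_q = 50.16 × 20.6 = 1033.3 kPa; self-weight term 0.5·γ·B·N_γ·s_γ = 0.5 × 9.79 × 1.3 × 17.7 × 0.6 = 67.58 kPa.
q_ult = 637.65 + 1033.3 + 67.58 = 1738.5 kPa.
q_all = 1738.5 / 3.5 = 496.72 kPa.

q_all ≈ 497 kPa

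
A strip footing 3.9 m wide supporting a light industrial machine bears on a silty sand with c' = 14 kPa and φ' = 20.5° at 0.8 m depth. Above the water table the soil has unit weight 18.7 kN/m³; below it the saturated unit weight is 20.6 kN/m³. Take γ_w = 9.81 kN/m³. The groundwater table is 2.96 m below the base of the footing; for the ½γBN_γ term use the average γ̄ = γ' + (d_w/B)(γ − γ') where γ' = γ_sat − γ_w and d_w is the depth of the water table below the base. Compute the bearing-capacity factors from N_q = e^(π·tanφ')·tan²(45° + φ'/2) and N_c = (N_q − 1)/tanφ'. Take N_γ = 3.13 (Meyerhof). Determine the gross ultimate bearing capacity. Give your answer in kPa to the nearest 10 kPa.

q_ult ≈ 420 kPa

tan20.5° = 0.3739, so N_q = e^(π×0.3739)·tan²(55.25°) = 3.237 × 2.078 = 6.73.
N_c = (6.73 − 1)/tan20.5° = 15.31.
Overburden at base level: q = 18.7 × 0.8 = 14.96 kPa.
The water table is 2.96 m below the base (< B = 3.9 m), so the ½γBN_γ term uses γ̄ = γ' + (d_w/B)(γ − γ') = 10.79 + (2.96/3.9)(18.7 − 10.79) = 16.793 kN/m³.
Cohesion term c·N_c = 14 × 15.314 = 214.4 kPa; surcharge term q·N_q = 14.96 × 6.7258 = 100.62 kPa; self-weight term 0.5·γ·B·N_γ = 0.5 × 16.793 × 3.9 × 3.13 = 102.5 kPa.
q_ult = 214.4 + 100.62 + 102.5 = 417.52 kPa.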